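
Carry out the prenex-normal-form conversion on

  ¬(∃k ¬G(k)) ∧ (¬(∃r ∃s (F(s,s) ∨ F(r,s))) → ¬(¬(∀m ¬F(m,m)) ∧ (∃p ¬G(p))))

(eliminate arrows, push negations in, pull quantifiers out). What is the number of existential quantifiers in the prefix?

2

Eliminate → and ↔ using ¬ and ∨.
  ¬(∃k ¬G(k)) ∧ (¬¬(∃r ∃s (F(s,s) ∨ F(r,s))) ∨ ¬(¬(∀m ¬F(m,m)) ∧ (∃p ¬G(p))))
Drive negations inward (¬∀x A ≡ ∃x ¬A, ¬∃x A ≡ ∀x ¬A, De Morgan for ∧/∨):
  (∀k G(k)) ∧ ((∃r ∃s (F(s,s) ∨ F(r,s))) ∨ (∀m ¬F(m,m)) ∨ (∀p G(p)))
All bound variables are already distinct, so no renaming is needed.
Pull the quantifiers to the front (each side's bound variable is not free in the other side):
  ∀k ∃r ∃s ∀m ∀p (G(k) ∧ (F(s,s) ∨ F(r,s) ∨ ¬F(m,m) ∨ G(p)))
The prefix is ∀k ∃r ∃s ∀m ∀p: 3 universal, 2 existential.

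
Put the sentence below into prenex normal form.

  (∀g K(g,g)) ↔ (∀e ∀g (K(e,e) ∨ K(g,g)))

Eliminate → and ↔ using ¬ and ∨; A ↔ B as (¬A ∨ B) ∧ (¬B ∨ A).
  (¬(∀g K(g,g)) ∨ (∀e ∀g (K(e,e) ∨ K(g,g)))) ∧ (¬(∀e ∀g (K(e,e) ∨ K(g,g))) ∨ (∀g K(g,g)))
Drive negations inward (¬∀x A ≡ ∃x ¬A, ¬∃x A ≡ ∀x ¬A, De Morgan for ∧/∨):
  ((∃g ¬K(g,g)) ∨ (∀e ∀g (K(e,e) ∨ K(g,g)))) ∧ ((∃e ∃g (¬K(e,e) ∧ ¬K(g,g))) ∨ (∀g K(g,g)))
Give each quantifier a distinct variable: g↦z, e↦t, g↦u, g↦v1.
  ((∃g ¬K(g,g)) ∨ (∀e ∀z (K(e,e) ∨ K(z,z)))) ∧ ((∃t ∃u (¬K(t,t) ∧ ¬K(u,u))) ∨ (∀v1 K(v1,v1)))
Pull the quantifiers to the front (each side's bound variable is not free in the other side):
  ∃g ∀e ∀z ∃t ∃u ∀v1 ((¬K(g,g) ∨ K(e,e) ∨ K(z,z)) ∧ (¬K(t,t) ∧ ¬K(u,u) ∨ K(v1,v1)))

∃g ∀e ∀z ∃t ∃u ∀v1 ((¬K(g,g) ∨ K(e,e) ∨ K(z,z)) ∧ (¬K(t,t) ∧ ¬K(u,u) ∨ K(v1,v1)))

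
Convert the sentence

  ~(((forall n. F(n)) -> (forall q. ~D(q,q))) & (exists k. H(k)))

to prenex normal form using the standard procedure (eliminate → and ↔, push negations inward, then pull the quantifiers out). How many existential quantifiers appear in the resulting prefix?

1

Eliminate → and ↔ using ¬ and ∨.
  ~((~(forall n. F(n)) | (forall q. ~D(q,q))) & (exists k. H(k)))
Drive negations inward (¬∀x A ≡ ∃x ¬A, ¬∃x A ≡ ∀x ¬A, De Morgan for ∧/∨):
  (forall n. F(n)) & (exists q. D(q,q)) | (forall k. ~H(k))
All bound variables are already distinct, so no renaming is needed.
Extract every quantifier outward, since the variables are now distinct and don't occur free across branches:
  forall n. exists q. forall k. (F(n) & D(q,q) | ~H(k))
The prefix is forall n exists q forall k: 2 universal, 1 existential.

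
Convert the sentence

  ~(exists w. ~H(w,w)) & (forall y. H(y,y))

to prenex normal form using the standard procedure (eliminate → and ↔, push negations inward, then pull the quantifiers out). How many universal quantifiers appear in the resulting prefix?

Push ¬ through the quantifiers and connectives to reach negation normal form:
  (forall w. H(w,w)) & (forall y. H(y,y))
All bound variables are already distinct, so no renaming is needed.
Extract every quantifier outward, since the variables are now distinct and don't occur free across branches:
  forall w. forall y. (H(w,w) & H(y,y))
The prefix is forall w forall y: 2 universal, 0 existential.

2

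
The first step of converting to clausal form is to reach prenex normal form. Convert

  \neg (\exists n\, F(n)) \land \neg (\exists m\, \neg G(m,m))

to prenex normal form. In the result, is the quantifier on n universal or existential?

universal

Push ¬ through the quantifiers and connectives to reach negation normal form:
  (\forall n\, \neg F(n)) \land (\forall m\, G(m,m))
Pull the quantifiers to the front (each side's bound variable is not free in the other side):
  \forall n\, \forall m\, (\neg F(n) \land G(m,m))
The quantifier \exists n sits under an odd number of negations, so it flips to \forall n.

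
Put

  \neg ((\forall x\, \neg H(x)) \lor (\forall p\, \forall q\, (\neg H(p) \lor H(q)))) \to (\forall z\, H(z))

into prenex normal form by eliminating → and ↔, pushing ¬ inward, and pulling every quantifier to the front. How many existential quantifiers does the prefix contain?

Eliminate → and ↔ using ¬ and ∨.
  \neg \neg ((\forall x\, \neg H(x)) \lor (\forall p\, \forall q\, (\neg H(p) \lor H(q)))) \lor (\forall z\, H(z))
Move each ¬ inward, flipping quantifiers it crosses:
  (\forall x\, \neg H(x)) \lor (\forall p\, \forall q\, (\neg H(p) \lor H(q))) \lor (\forall z\, H(z))
All bound variables are already distinct, so no renaming is needed.
Pull the quantifiers to the front (each side's bound variable is not free in the other side):
  \forall x\, \forall p\, \forall q\, \forall z\, (\neg H(x) \lor \neg H(p) \lor H(q) \lor H(z))
The prefix is \forall x \forall p \forall q \forall z: 4 universal, 0 existential.

0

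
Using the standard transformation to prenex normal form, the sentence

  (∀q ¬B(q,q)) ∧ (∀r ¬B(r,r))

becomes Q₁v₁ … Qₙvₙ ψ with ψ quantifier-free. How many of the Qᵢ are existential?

All bound variables are already distinct, so no renaming is needed.
Extract every quantifier outward, since the variables are now distinct and don't occur free across branches:
  ∀q ∀r (¬B(q,q) ∧ ¬B(r,r))
The prefix is ∀q ∀r: 2 universal, 0 existential.

0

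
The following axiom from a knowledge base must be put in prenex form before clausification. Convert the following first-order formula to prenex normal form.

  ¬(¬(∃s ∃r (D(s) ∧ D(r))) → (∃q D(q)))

Eliminate → and ↔ using ¬ and ∨.
  ¬(¬¬(∃s ∃r (D(s) ∧ D(r))) ∨ (∃q D(q)))
Drive negations inward (¬∀x A ≡ ∃x ¬A, ¬∃x A ≡ ∀x ¬A, De Morgan for ∧/∨):
  (∀s ∀r (¬D(s) ∨ ¬D(r))) ∧ (∀q ¬D(q))
All bound variables are already distinct, so no renaming is needed.
Pull the quantifiers to the front (each side's bound variable is not free in the other side):
  ∀s ∀r ∀q ((¬D(s) ∨ ¬D(r)) ∧ ¬D(q))

∀s ∀r ∀q ((¬D(s) ∨ ¬D(r)) ∧ ¬D(q))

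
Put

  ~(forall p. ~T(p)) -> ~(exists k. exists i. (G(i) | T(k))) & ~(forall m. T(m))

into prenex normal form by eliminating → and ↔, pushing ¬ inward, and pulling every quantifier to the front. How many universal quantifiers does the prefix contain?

Rewrite implications/biconditionals: A → B as ¬A ∨ B.
  ~~(forall p. ~T(p)) | ~(exists k. exists i. (G(i) | T(k))) & ~(forall m. T(m))
Drive negations inward (¬∀x A ≡ ∃x ¬A, ¬∃x A ≡ ∀x ¬A, De Morgan for ∧/∨):
  (forall p. ~T(p)) | (forall k. forall i. (~G(i) & ~T(k))) & (exists m. ~T(m))
All bound variables are already distinct, so no renaming is needed.
Pull the quantifiers to the front (each side's bound variable is not free in the other side):
  forall p. forall k. forall i. exists m. (~T(p) | ~G(i) & ~T(k) & ~T(m))
The prefix is forall p forall k forall i exists m: 3 universal, 1 existential.

3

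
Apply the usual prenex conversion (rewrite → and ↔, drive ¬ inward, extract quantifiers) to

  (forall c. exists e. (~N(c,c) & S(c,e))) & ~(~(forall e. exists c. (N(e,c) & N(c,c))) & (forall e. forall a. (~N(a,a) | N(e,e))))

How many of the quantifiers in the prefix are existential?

Drive negations inward (¬∀x A ≡ ∃x ¬A, ¬∃x A ≡ ∀x ¬A, De Morgan for ∧/∨):
  (forall c. exists e. (~N(c,c) & S(c,e))) & ((forall e. exists c. (N(e,c) & N(c,c))) | (exists e. exists a. (N(a,a) & ~N(e,e))))
Standardize variables apart so no two quantifiers bind the same name: e↦u1, c↦x, e↦z1.
  (forall c. exists e. (~N(c,c) & S(c,e))) & ((forall u1. exists x. (N(u1,x) & N(x,x))) | (exists z1. exists a. (N(a,a) & ~N(z1,z1))))
Extract every quantifier outward, since the variables are now distinct and don't occur free across branches:
  forall c. exists e. forall u1. exists x. exists z1. exists a. (~N(c,c) & S(c,e) & (N(u1,x) & N(x,x) | N(a,a) & ~N(z1,z1)))
The prefix is forall c exists e forall u1 exists x exists z1 exists a: 2 universal, 4 existential.

4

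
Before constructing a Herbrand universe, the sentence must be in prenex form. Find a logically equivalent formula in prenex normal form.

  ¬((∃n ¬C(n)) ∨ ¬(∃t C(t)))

Push ¬ through the quantifiers and connectives to reach negation normal form:
  (∀n C(n)) ∧ (∃t C(t))
Extract every quantifier outward, since the variables are now distinct and don't occur free across branches:
  ∀n ∃t (C(n) ∧ C(t))

∀n ∃t (C(n) ∧ C(t))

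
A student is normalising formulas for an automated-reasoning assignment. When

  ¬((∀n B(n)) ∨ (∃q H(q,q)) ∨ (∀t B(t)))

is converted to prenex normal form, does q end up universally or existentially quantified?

Drive negations inward (¬∀x A ≡ ∃x ¬A, ¬∃x A ≡ ∀x ¬A, De Morgan for ∧/∨):
  (∃n ¬B(n)) ∧ (∀q ¬H(q,q)) ∧ (∃t ¬B(t))
All bound variables are already distinct, so no renaming is needed.
Finally move all quantifiers to the prefix:
  ∃n ∀q ∃t (¬B(n) ∧ ¬H(q,q) ∧ ¬B(t))
The quantifier ∃q sits under an odd number of negations, so it flips to ∀q.

universal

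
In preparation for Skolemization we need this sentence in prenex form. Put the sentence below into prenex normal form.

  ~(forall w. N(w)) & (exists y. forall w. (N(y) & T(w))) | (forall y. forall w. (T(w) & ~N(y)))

Push ¬ through the quantifiers and connectives to reach negation normal form:
  (exists w. ~N(w)) & (exists y. forall w. (N(y) & T(w))) | (forall y. forall w. (T(w) & ~N(y)))
Give each quantifier a distinct variable: w↦z1, y↦x, w↦p.
  (exists w. ~N(w)) & (exists y. forall z1. (N(y) & T(z1))) | (forall x. forall p. (T(p) & ~N(x)))
Finally move all quantifiers to the prefix:
  exists w. exists y. forall z1. forall x. forall p. (~N(w) & N(y) & T(z1) | T(p) & ~N(x))

exists w. exists y. forall z1. forall x. forall p. (~N(w) & N(y) & T(z1) | T(p) & ~N(x))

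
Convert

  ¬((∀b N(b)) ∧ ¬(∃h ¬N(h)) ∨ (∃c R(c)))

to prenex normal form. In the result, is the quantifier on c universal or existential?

universal

Drive negations inward (¬∀x A ≡ ∃x ¬A, ¬∃x A ≡ ∀x ¬A, De Morgan for ∧/∨):
  ((∃b ¬N(b)) ∨ (∃h ¬N(h))) ∧ (∀c ¬R(c))
All bound variables are already distinct, so no renaming is needed.
Extract every quantifier outward, since the variables are now distinct and don't occur free across branches:
  ∃b ∃h ∀c ((¬N(b) ∨ ¬N(h)) ∧ ¬R(c))
The quantifier ∃c sits under an odd number of negations, so it flips to ∀c.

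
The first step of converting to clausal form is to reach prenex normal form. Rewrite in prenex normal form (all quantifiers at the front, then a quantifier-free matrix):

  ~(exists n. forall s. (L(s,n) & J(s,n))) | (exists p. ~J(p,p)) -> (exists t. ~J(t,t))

exists n. forall s. forall p. exists t. (L(s,n) & J(s,n) & J(p,p) | ~J(t,t))

Rewrite implications/biconditionals: A → B as ¬A ∨ B.
  ~(~(exists n. forall s. (L(s,n) & J(s,n))) | (exists p. ~J(p,p))) | (exists t. ~J(t,t))
Drive negations inward (¬∀x A ≡ ∃x ¬A, ¬∃x A ≡ ∀x ¬A, De Morgan for ∧/∨):
  (exists n. forall s. (L(s,n) & J(s,n))) & (forall p. J(p,p)) | (exists t. ~J(t,t))
Pull the quantifiers to the front (each side's bound variable is not free in the other side):
  exists n. forall s. forall p. exists t. (L(s,n) & J(s,n) & J(p,p) | ~J(t,t))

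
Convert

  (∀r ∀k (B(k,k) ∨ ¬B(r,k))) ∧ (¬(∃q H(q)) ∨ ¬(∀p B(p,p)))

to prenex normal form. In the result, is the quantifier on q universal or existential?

Push ¬ through the quantifiers and connectives to reach negation normal form:
  (∀r ∀k (B(k,k) ∨ ¬B(r,k))) ∧ ((∀q ¬H(q)) ∨ (∃p ¬B(p,p)))
Extract every quantifier outward, since the variables are now distinct and don't occur free across branches:
  ∀r ∀k ∀q ∃p ((B(k,k) ∨ ¬B(r,k)) ∧ (¬H(q) ∨ ¬B(p,p)))
The quantifier ∃q sits under an odd number of negations, so it flips to ∀q.

universal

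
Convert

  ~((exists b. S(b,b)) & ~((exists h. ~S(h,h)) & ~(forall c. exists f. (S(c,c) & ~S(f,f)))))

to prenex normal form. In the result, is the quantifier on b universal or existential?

universal

Move each ¬ inward, flipping quantifiers it crosses:
  (forall b. ~S(b,b)) | (exists h. ~S(h,h)) & (exists c. forall f. (~S(c,c) | S(f,f)))
Finally move all quantifiers to the prefix:
  forall b. exists h. exists c. forall f. (~S(b,b) | ~S(h,h) & (~S(c,c) | S(f,f)))
The quantifier exists b sits under an odd number of negations, so it flips to forall b.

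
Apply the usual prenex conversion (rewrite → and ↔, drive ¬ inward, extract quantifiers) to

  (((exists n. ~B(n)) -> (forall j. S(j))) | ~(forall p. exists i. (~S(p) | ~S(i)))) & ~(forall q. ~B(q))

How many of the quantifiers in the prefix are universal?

3

Eliminate → and ↔ using ¬ and ∨.
  (~(exists n. ~B(n)) | (forall j. S(j)) | ~(forall p. exists i. (~S(p) | ~S(i)))) & ~(forall q. ~B(q))
Drive negations inward (¬∀x A ≡ ∃x ¬A, ¬∃x A ≡ ∀x ¬A, De Morgan for ∧/∨):
  ((forall n. B(n)) | (forall j. S(j)) | (exists p. forall i. (S(p) & S(i)))) & (exists q. B(q))
Pull the quantifiers to the front (each side's bound variable is not free in the other side):
  forall n. forall j. exists p. forall i. exists q. ((B(n) | S(j) | S(p) & S(i)) & B(q))
The prefix is forall n forall j exists p forall i exists q: 3 universal, 2 existential.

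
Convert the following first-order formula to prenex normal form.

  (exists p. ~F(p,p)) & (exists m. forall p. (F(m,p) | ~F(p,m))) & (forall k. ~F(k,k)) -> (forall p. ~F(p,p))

forall p. forall m. exists u1. exists k. forall s. (F(p,p) | ~F(m,u1) & F(u1,m) | F(k,k) | ~F(s,s))

Eliminate → and ↔ using ¬ and ∨.
  ~((exists p. ~F(p,p)) & (exists m. forall p. (F(m,p) | ~F(p,m))) & (forall k. ~F(k,k))) | (forall p. ~F(p,p))
Move each ¬ inward, flipping quantifiers it crosses:
  (forall p. F(p,p)) | (forall m. exists p. (~F(m,p) & F(p,m))) | (exists k. F(k,k)) | (forall p. ~F(p,p))
Standardize variables apart so no two quantifiers bind the same name: p↦u1, p↦s.
  (forall p. F(p,p)) | (forall m. exists u1. (~F(m,u1) & F(u1,m))) | (exists k. F(k,k)) | (forall s. ~F(s,s))
Pull the quantifiers to the front (each side's bound variable is not free in the other side):
  forall p. forall m. exists u1. exists k. forall s. (F(p,p) | ~F(m,u1) & F(u1,m) | F(k,k) | ~F(s,s))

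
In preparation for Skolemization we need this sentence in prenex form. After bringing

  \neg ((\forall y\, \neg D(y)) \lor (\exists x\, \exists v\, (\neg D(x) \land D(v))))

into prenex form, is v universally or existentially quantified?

Push ¬ through the quantifiers and connectives to reach negation normal form:
  (\exists y\, D(y)) \land (\forall x\, \forall v\, (D(x) \lor \neg D(v)))
All bound variables are already distinct, so no renaming is needed.
Pull the quantifiers to the front (each side's bound variable is not free in the other side):
  \exists y\, \forall x\, \forall v\, (D(y) \land (D(x) \lor \neg D(v)))
The quantifier \exists v sits under an odd number of negations, so it flips to \forall v.

universal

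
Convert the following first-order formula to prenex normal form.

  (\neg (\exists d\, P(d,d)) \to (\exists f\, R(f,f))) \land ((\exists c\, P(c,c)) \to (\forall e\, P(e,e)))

Rewrite implications/biconditionals: A → B as ¬A ∨ B.
  (\neg \neg (\exists d\, P(d,d)) \lor (\exists f\, R(f,f))) \land (\neg (\exists c\, P(c,c)) \lor (\forall e\, P(e,e)))
Move each ¬ inward, flipping quantifiers it crosses:
  ((\exists d\, P(d,d)) \lor (\exists f\, R(f,f))) \land ((\forall c\, \neg P(c,c)) \lor (\forall e\, P(e,e)))
Finally move all quantifiers to the prefix:
  \exists d\, \exists f\, \forall c\, \forall e\, ((P(d,d) \lor R(f,f)) \land (\neg P(c,c) \lor P(e,e)))

\exists d\, \exists f\, \forall c\, \forall e\, ((P(d,d) \lor R(f,f)) \land (\neg P(c,c) \lor P(e,e)))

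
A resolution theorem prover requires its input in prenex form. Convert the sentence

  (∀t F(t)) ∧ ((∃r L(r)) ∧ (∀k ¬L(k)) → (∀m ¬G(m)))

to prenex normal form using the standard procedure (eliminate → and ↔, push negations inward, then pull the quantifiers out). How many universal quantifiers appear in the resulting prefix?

First replace A → B with ¬A ∨ B.
  (∀t F(t)) ∧ (¬((∃r L(r)) ∧ (∀k ¬L(k))) ∨ (∀m ¬G(m)))
Move each ¬ inward, flipping quantifiers it crosses:
  (∀t F(t)) ∧ ((∀r ¬L(r)) ∨ (∃k L(k)) ∨ (∀m ¬G(m)))
Finally move all quantifiers to the prefix:
  ∀t ∀r ∃k ∀m (F(t) ∧ (¬L(r) ∨ L(k) ∨ ¬G(m)))
The prefix is ∀t ∀r ∃k ∀m: 3 universal, 1 existential.

3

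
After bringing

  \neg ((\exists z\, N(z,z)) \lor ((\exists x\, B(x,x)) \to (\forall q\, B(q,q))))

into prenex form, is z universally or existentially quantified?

universal

First replace A → B with ¬A ∨ B.
  \neg ((\exists z\, N(z,z)) \lor \neg (\exists x\, B(x,x)) \lor (\forall q\, B(q,q)))
Drive negations inward (¬∀x A ≡ ∃x ¬A, ¬∃x A ≡ ∀x ¬A, De Morgan for ∧/∨):
  (\forall z\, \neg N(z,z)) \land (\exists x\, B(x,x)) \land (\exists q\, \neg B(q,q))
All bound variables are already distinct, so no renaming is needed.
Finally move all quantifiers to the prefix:
  \forall z\, \exists x\, \exists q\, (\neg N(z,z) \land B(x,x) \land \neg B(q,q))
The quantifier \exists z sits under an odd number of negations (counting the antecedent side of each →), so it flips to \forall z.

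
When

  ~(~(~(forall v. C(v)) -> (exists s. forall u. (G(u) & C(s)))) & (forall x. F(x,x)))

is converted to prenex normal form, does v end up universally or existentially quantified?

First replace A → B with ¬A ∨ B.
  ~(~(~~(forall v. C(v)) | (exists s. forall u. (G(u) & C(s)))) & (forall x. F(x,x)))
Push ¬ through the quantifiers and connectives to reach negation normal form:
  (forall v. C(v)) | (exists s. forall u. (G(u) & C(s))) | (exists x. ~F(x,x))
All bound variables are already distinct, so no renaming is needed.
Pull the quantifiers to the front (each side's bound variable is not free in the other side):
  forall v. exists s. forall u. exists x. (C(v) | G(u) & C(s) | ~F(x,x))
The quantifier forall v sits under an even number of negations (counting the antecedent side of each →), so it remains universal.

universal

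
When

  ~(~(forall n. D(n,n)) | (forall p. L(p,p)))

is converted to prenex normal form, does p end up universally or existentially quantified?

existential

Move each ¬ inward, flipping quantifiers it crosses:
  (forall n. D(n,n)) & (exists p. ~L(p,p))
All bound variables are already distinct, so no renaming is needed.
Finally move all quantifiers to the prefix:
  forall n. exists p. (D(n,n) & ~L(p,p))
The quantifier forall p sits under an odd number of negations, so it flips to exists p.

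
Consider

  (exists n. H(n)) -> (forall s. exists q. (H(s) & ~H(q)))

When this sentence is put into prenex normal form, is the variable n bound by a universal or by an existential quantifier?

Rewrite implications/biconditionals: A → B as ¬A ∨ B.
  ~(exists n. H(n)) | (forall s. exists q. (H(s) & ~H(q)))
Drive negations inward (¬∀x A ≡ ∃x ¬A, ¬∃x A ≡ ∀x ¬A, De Morgan for ∧/∨):
  (forall n. ~H(n)) | (forall s. exists q. (H(s) & ~H(q)))
Pull the quantifiers to the front (each side's bound variable is not free in the other side):
  forall n. forall s. exists q. (~H(n) | H(s) & ~H(q))
The quantifier exists n sits under an odd number of negations (counting the antecedent side of each →), so it flips to forall n.

universal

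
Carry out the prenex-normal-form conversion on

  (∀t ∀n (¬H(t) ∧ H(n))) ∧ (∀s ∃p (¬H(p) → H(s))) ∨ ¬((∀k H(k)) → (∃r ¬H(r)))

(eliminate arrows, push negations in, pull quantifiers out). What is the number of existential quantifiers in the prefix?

Eliminate → and ↔ using ¬ and ∨.
  (∀t ∀n (¬H(t) ∧ H(n))) ∧ (∀s ∃p (¬¬H(p) ∨ H(s))) ∨ ¬(¬(∀k H(k)) ∨ (∃r ¬H(r)))
Push ¬ through the quantifiers and connectives to reach negation normal form:
  (∀t ∀n (¬H(t) ∧ H(n))) ∧ (∀s ∃p (H(p) ∨ H(s))) ∨ (∀k H(k)) ∧ (∀r H(r))
All bound variables are already distinct, so no renaming is needed.
Extract every quantifier outward, since the variables are now distinct and don't occur free across branches:
  ∀t ∀n ∀s ∃p ∀k ∀r (¬H(t) ∧ H(n) ∧ (H(p) ∨ H(s)) ∨ H(k) ∧ H(r))
The prefix is ∀t ∀n ∀s ∃p ∀k ∀r: 5 universal, 1 existential.

1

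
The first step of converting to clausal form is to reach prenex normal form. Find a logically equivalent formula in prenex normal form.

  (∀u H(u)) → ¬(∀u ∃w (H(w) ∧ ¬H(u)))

∃u ∃p ∀w (¬H(u) ∨ ¬H(w) ∨ H(p))

First replace A → B with ¬A ∨ B.
  ¬(∀u H(u)) ∨ ¬(∀u ∃w (H(w) ∧ ¬H(u)))
Move each ¬ inward, flipping quantifiers it crosses:
  (∃u ¬H(u)) ∨ (∃u ∀w (¬H(w) ∨ H(u)))
Rename bound variables to avoid capture: u↦p.
  (∃u ¬H(u)) ∨ (∃p ∀w (¬H(w) ∨ H(p)))
Extract every quantifier outward, since the variables are now distinct and don't occur free across branches:
  ∃u ∃p ∀w (¬H(u) ∨ ¬H(w) ∨ H(p))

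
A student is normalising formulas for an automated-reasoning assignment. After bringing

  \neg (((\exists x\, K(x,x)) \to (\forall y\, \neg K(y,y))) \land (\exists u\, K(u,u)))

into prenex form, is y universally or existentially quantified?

existential

First replace A → B with ¬A ∨ B.
  \neg ((\neg (\exists x\, K(x,x)) \lor (\forall y\, \neg K(y,y))) \land (\exists u\, K(u,u)))
Push ¬ through the quantifiers and connectives to reach negation normal form:
  (\exists x\, K(x,x)) \land (\exists y\, K(y,y)) \lor (\forall u\, \neg K(u,u))
All bound variables are already distinct, so no renaming is needed.
Extract every quantifier outward, since the variables are now distinct and don't occur free across branches:
  \exists x\, \exists y\, \forall u\, (K(x,x) \land K(y,y) \lor \neg K(u,u))
The quantifier \forall y sits under an odd number of negations (counting the antecedent side of each →), so it flips to \exists y.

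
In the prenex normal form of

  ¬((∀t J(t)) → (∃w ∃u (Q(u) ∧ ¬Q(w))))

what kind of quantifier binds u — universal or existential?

Eliminate → and ↔ using ¬ and ∨.
  ¬(¬(∀t J(t)) ∨ (∃w ∃u (Q(u) ∧ ¬Q(w))))
Drive negations inward (¬∀x A ≡ ∃x ¬A, ¬∃x A ≡ ∀x ¬A, De Morgan for ∧/∨):
  (∀t J(t)) ∧ (∀w ∀u (¬Q(u) ∨ Q(w)))
All bound variables are already distinct, so no renaming is needed.
Pull the quantifiers to the front (each side's bound variable is not free in the other side):
  ∀t ∀w ∀u (J(t) ∧ (¬Q(u) ∨ Q(w)))
The quantifier ∃u sits under an odd number of negations (counting the antecedent side of each →), so it flips to ∀u.

universal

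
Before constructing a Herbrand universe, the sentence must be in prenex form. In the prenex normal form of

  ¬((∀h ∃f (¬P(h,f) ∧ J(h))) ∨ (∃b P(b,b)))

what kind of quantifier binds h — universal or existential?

Drive negations inward (¬∀x A ≡ ∃x ¬A, ¬∃x A ≡ ∀x ¬A, De Morgan for ∧/∨):
  (∃h ∀f (P(h,f) ∨ ¬J(h))) ∧ (∀b ¬P(b,b))
Pull the quantifiers to the front (each side's bound variable is not free in the other side):
  ∃h ∀f ∀b ((P(h,f) ∨ ¬J(h)) ∧ ¬P(b,b))
The quantifier ∀h sits under an odd number of negations, so it flips to ∃h.

existential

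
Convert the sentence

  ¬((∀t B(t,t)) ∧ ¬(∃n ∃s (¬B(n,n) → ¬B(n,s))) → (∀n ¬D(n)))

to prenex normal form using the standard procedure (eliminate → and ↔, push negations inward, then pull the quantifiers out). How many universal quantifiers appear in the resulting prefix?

3

Eliminate → and ↔ using ¬ and ∨.
  ¬(¬((∀t B(t,t)) ∧ ¬(∃n ∃s (¬¬B(n,n) ∨ ¬B(n,s)))) ∨ (∀n ¬D(n)))
Drive negations inward (¬∀x A ≡ ∃x ¬A, ¬∃x A ≡ ∀x ¬A, De Morgan for ∧/∨):
  (∀t B(t,t)) ∧ (∀n ∀s (¬B(n,n) ∧ B(n,s))) ∧ (∃n D(n))
Standardize variables apart so no two quantifiers bind the same name: n↦z1.
  (∀t B(t,t)) ∧ (∀n ∀s (¬B(n,n) ∧ B(n,s))) ∧ (∃z1 D(z1))
Extract every quantifier outward, since the variables are now distinct and don't occur free across branches:
  ∀t ∀n ∀s ∃z1 (B(t,t) ∧ ¬B(n,n) ∧ B(n,s) ∧ D(z1))
The prefix is ∀t ∀n ∀s ∃z1: 3 universal, 1 existential.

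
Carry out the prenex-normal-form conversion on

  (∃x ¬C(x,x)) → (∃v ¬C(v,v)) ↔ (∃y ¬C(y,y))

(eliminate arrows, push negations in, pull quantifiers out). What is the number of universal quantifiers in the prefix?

3

Eliminate → and ↔ using ¬ and ∨; A ↔ B as (¬A ∨ B) ∧ (¬B ∨ A).
  (¬(¬(∃x ¬C(x,x)) ∨ (∃v ¬C(v,v))) ∨ (∃y ¬C(y,y))) ∧ (¬(∃y ¬C(y,y)) ∨ ¬(∃x ¬C(x,x)) ∨ (∃v ¬C(v,v)))
Push ¬ through the quantifiers and connectives to reach negation normal form:
  ((∃x ¬C(x,x)) ∧ (∀v C(v,v)) ∨ (∃y ¬C(y,y))) ∧ ((∀y C(y,y)) ∨ (∀x C(x,x)) ∨ (∃v ¬C(v,v)))
Give each quantifier a distinct variable: y↦r, x↦z, v↦s.
  ((∃x ¬C(x,x)) ∧ (∀v C(v,v)) ∨ (∃y ¬C(y,y))) ∧ ((∀r C(r,r)) ∨ (∀z C(z,z)) ∨ (∃s ¬C(s,s)))
Pull the quantifiers to the front (each side's bound variable is not free in the other side):
  ∃x ∀v ∃y ∀r ∀z ∃s ((¬C(x,x) ∧ C(v,v) ∨ ¬C(y,y)) ∧ (C(r,r) ∨ C(z,z) ∨ ¬C(s,s)))
The prefix is ∃x ∀v ∃y ∀r ∀z ∃s: 3 universal, 3 existential.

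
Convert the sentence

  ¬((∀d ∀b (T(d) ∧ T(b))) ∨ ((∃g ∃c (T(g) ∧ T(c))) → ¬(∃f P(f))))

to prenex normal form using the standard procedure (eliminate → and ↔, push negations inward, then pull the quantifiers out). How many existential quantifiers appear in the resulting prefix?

Rewrite implications/biconditionals: A → B as ¬A ∨ B.
  ¬((∀d ∀b (T(d) ∧ T(b))) ∨ ¬(∃g ∃c (T(g) ∧ T(c))) ∨ ¬(∃f P(f)))
Push ¬ through the quantifiers and connectives to reach negation normal form:
  (∃d ∃b (¬T(d) ∨ ¬T(b))) ∧ (∃g ∃c (T(g) ∧ T(c))) ∧ (∃f P(f))
All bound variables are already distinct, so no renaming is needed.
Finally move all quantifiers to the prefix:
  ∃d ∃b ∃g ∃c ∃f ((¬T(d) ∨ ¬T(b)) ∧ T(g) ∧ T(c) ∧ P(f))
The prefix is ∃d ∃b ∃g ∃c ∃f: 0 universal, 5 existential.

5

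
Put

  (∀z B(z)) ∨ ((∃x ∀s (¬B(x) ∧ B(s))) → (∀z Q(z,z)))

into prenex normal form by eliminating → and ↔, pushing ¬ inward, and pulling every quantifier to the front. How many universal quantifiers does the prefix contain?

3

First replace A → B with ¬A ∨ B.
  (∀z B(z)) ∨ ¬(∃x ∀s (¬B(x) ∧ B(s))) ∨ (∀z Q(z,z))
Push ¬ through the quantifiers and connectives to reach negation normal form:
  (∀z B(z)) ∨ (∀x ∃s (B(x) ∨ ¬B(s))) ∨ (∀z Q(z,z))
Standardize variables apart so no two quantifiers bind the same name: z↦u1.
  (∀z B(z)) ∨ (∀x ∃s (B(x) ∨ ¬B(s))) ∨ (∀u1 Q(u1,u1))
Finally move all quantifiers to the prefix:
  ∀z ∀x ∃s ∀u1 (B(z) ∨ B(x) ∨ ¬B(s) ∨ Q(u1,u1))
The prefix is ∀z ∀x ∃s ∀u1: 3 universal, 1 existential.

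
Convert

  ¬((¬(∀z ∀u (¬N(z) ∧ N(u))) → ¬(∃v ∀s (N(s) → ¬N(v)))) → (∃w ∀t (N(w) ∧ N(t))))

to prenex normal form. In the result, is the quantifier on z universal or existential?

First replace A → B with ¬A ∨ B.
  ¬(¬(¬¬(∀z ∀u (¬N(z) ∧ N(u))) ∨ ¬(∃v ∀s (¬N(s) ∨ ¬N(v)))) ∨ (∃w ∀t (N(w) ∧ N(t))))
Move each ¬ inward, flipping quantifiers it crosses:
  ((∀z ∀u (¬N(z) ∧ N(u))) ∨ (∀v ∃s (N(s) ∧ N(v)))) ∧ (∀w ∃t (¬N(w) ∨ ¬N(t)))
Finally move all quantifiers to the prefix:
  ∀z ∀u ∀v ∃s ∀w ∃t ((¬N(z) ∧ N(u) ∨ N(s) ∧ N(v)) ∧ (¬N(w) ∨ ¬N(t)))
The quantifier ∀z sits under an even number of negations (counting the antecedent side of each →), so it remains universal.

universal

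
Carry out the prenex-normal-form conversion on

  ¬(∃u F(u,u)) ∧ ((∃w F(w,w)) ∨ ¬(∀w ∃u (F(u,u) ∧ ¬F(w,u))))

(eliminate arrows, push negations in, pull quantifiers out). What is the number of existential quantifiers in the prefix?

Push ¬ through the quantifiers and connectives to reach negation normal form:
  (∀u ¬F(u,u)) ∧ ((∃w F(w,w)) ∨ (∃w ∀u (¬F(u,u) ∨ F(w,u))))
Rename bound variables to avoid capture: w↦z, u↦v.
  (∀u ¬F(u,u)) ∧ ((∃w F(w,w)) ∨ (∃z ∀v (¬F(v,v) ∨ F(z,v))))
Extract every quantifier outward, since the variables are now distinct and don't occur free across branches:
  ∀u ∃w ∃z ∀v (¬F(u,u) ∧ (F(w,w) ∨ ¬F(v,v) ∨ F(z,v)))
The prefix is ∀u ∃w ∃z ∀v: 2 universal, 2 existential.

2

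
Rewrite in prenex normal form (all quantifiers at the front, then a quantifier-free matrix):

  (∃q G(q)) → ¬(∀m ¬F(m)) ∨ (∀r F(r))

∀q ∃m ∀r (¬G(q) ∨ F(m) ∨ F(r))

Rewrite implications/biconditionals: A → B as ¬A ∨ B.
  ¬(∃q G(q)) ∨ ¬(∀m ¬F(m)) ∨ (∀r F(r))
Drive negations inward (¬∀x A ≡ ∃x ¬A, ¬∃x A ≡ ∀x ¬A, De Morgan for ∧/∨):
  (∀q ¬G(q)) ∨ (∃m F(m)) ∨ (∀r F(r))
Finally move all quantifiers to the prefix:
  ∀q ∃m ∀r (¬G(q) ∨ F(m) ∨ F(r))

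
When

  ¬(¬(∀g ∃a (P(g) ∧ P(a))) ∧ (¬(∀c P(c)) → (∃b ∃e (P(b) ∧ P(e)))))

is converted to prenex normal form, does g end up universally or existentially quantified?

universal

Eliminate → and ↔ using ¬ and ∨.
  ¬(¬(∀g ∃a (P(g) ∧ P(a))) ∧ (¬¬(∀c P(c)) ∨ (∃b ∃e (P(b) ∧ P(e)))))
Drive negations inward (¬∀x A ≡ ∃x ¬A, ¬∃x A ≡ ∀x ¬A, De Morgan for ∧/∨):
  (∀g ∃a (P(g) ∧ P(a))) ∨ (∃c ¬P(c)) ∧ (∀b ∀e (¬P(b) ∨ ¬P(e)))
All bound variables are already distinct, so no renaming is needed.
Extract every quantifier outward, since the variables are now distinct and don't occur free across branches:
  ∀g ∃a ∃c ∀b ∀e (P(g) ∧ P(a) ∨ ¬P(c) ∧ (¬P(b) ∨ ¬P(e)))
The quantifier ∀g sits under an even number of negations (counting the antecedent side of each →), so it remains universal.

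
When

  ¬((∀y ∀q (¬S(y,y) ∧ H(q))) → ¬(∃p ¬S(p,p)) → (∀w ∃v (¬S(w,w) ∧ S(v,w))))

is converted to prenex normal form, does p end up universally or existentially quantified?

First replace A → B with ¬A ∨ B.
  ¬(¬(∀y ∀q (¬S(y,y) ∧ H(q))) ∨ ¬¬(∃p ¬S(p,p)) ∨ (∀w ∃v (¬S(w,w) ∧ S(v,w))))
Push ¬ through the quantifiers and connectives to reach negation normal form:
  (∀y ∀q (¬S(y,y) ∧ H(q))) ∧ (∀p S(p,p)) ∧ (∃w ∀v (S(w,w) ∨ ¬S(v,w)))
Extract every quantifier outward, since the variables are now distinct and don't occur free across branches:
  ∀y ∀q ∀p ∃w ∀v (¬S(y,y) ∧ H(q) ∧ S(p,p) ∧ (S(w,w) ∨ ¬S(v,w)))
The quantifier ∃p sits under an odd number of negations (counting the antecedent side of each →), so it flips to ∀p.

universal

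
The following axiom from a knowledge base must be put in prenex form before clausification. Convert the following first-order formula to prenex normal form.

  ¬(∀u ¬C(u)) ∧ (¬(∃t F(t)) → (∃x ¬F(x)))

∃u ∃t ∃x (C(u) ∧ (F(t) ∨ ¬F(x)))

Eliminate → and ↔ using ¬ and ∨.
  ¬(∀u ¬C(u)) ∧ (¬¬(∃t F(t)) ∨ (∃x ¬F(x)))
Move each ¬ inward, flipping quantifiers it crosses:
  (∃u C(u)) ∧ ((∃t F(t)) ∨ (∃x ¬F(x)))
All bound variables are already distinct, so no renaming is needed.
Extract every quantifier outward, since the variables are now distinct and don't occur free across branches:
  ∃u ∃t ∃x (C(u) ∧ (F(t) ∨ ¬F(x)))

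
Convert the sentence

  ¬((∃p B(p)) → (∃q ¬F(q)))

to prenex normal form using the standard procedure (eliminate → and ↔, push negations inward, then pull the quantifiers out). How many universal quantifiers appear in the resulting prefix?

1

First replace A → B with ¬A ∨ B.
  ¬(¬(∃p B(p)) ∨ (∃q ¬F(q)))
Drive negations inward (¬∀x A ≡ ∃x ¬A, ¬∃x A ≡ ∀x ¬A, De Morgan for ∧/∨):
  (∃p B(p)) ∧ (∀q F(q))
Finally move all quantifiers to the prefix:
  ∃p ∀q (B(p) ∧ F(q))
The prefix is ∃p ∀q: 1 universal, 1 existential.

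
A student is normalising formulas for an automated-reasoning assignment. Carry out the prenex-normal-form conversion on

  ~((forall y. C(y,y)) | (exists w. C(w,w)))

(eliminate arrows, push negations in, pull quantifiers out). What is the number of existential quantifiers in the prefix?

1

Drive negations inward (¬∀x A ≡ ∃x ¬A, ¬∃x A ≡ ∀x ¬A, De Morgan for ∧/∨):
  (exists y. ~C(y,y)) & (forall w. ~C(w,w))
Extract every quantifier outward, since the variables are now distinct and don't occur free across branches:
  exists y. forall w. (~C(y,y) & ~C(w,w))
The prefix is exists y forall w: 1 universal, 1 existential.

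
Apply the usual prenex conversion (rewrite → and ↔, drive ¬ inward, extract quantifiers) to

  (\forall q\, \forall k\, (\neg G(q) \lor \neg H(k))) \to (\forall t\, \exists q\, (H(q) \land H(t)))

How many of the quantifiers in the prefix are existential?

3

Rewrite implications/biconditionals: A → B as ¬A ∨ B.
  \neg (\forall q\, \forall k\, (\neg G(q) \lor \neg H(k))) \lor (\forall t\, \exists q\, (H(q) \land H(t)))
Push ¬ through the quantifiers and connectives to reach negation normal form:
  (\exists q\, \exists k\, (G(q) \land H(k))) \lor (\forall t\, \exists q\, (H(q) \land H(t)))
Give each quantifier a distinct variable: q↦u1.
  (\exists q\, \exists k\, (G(q) \land H(k))) \lor (\forall t\, \exists u1\, (H(u1) \land H(t)))
Pull the quantifiers to the front (each side's bound variable is not free in the other side):
  \exists q\, \exists k\, \forall t\, \exists u1\, (G(q) \land H(k) \lor H(u1) \land H(t))
The prefix is \exists q \exists k \forall t \exists u1: 1 universal, 3 existential.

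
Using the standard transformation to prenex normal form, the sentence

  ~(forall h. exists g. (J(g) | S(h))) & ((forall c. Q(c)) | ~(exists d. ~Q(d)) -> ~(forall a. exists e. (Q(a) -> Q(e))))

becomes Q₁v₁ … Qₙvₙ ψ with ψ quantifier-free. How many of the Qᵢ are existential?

Eliminate → and ↔ using ¬ and ∨.
  ~(forall h. exists g. (J(g) | S(h))) & (~((forall c. Q(c)) | ~(exists d. ~Q(d))) | ~(forall a. exists e. (~Q(a) | Q(e))))
Move each ¬ inward, flipping quantifiers it crosses:
  (exists h. forall g. (~J(g) & ~S(h))) & ((exists c. ~Q(c)) & (exists d. ~Q(d)) | (exists a. forall e. (Q(a) & ~Q(e))))
Finally move all quantifiers to the prefix:
  exists h. forall g. exists c. exists d. exists a. forall e. (~J(g) & ~S(h) & (~Q(c) & ~Q(d) | Q(a) & ~Q(e)))
The prefix is exists h forall g exists c exists d exists a forall e: 2 universal, 4 existential.

4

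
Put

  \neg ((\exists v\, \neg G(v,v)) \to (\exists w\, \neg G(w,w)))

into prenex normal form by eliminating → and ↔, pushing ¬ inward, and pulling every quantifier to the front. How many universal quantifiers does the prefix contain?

First replace A → B with ¬A ∨ B.
  \neg (\neg (\exists v\, \neg G(v,v)) \lor (\exists w\, \neg G(w,w)))
Move each ¬ inward, flipping quantifiers it crosses:
  (\exists v\, \neg G(v,v)) \land (\forall w\, G(w,w))
Finally move all quantifiers to the prefix:
  \exists v\, \forall w\, (\neg G(v,v) \land G(w,w))
The prefix is \exists v \forall w: 1 universal, 1 existential.

1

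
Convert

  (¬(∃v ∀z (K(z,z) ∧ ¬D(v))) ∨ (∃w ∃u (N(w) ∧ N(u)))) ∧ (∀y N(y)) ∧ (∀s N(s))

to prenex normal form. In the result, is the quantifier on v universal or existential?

Move each ¬ inward, flipping quantifiers it crosses:
  ((∀v ∃z (¬K(z,z) ∨ D(v))) ∨ (∃w ∃u (N(w) ∧ N(u)))) ∧ (∀y N(y)) ∧ (∀s N(s))
Pull the quantifiers to the front (each side's bound variable is not free in the other side):
  ∀v ∃z ∃w ∃u ∀y ∀s ((¬K(z,z) ∨ D(v) ∨ N(w) ∧ N(u)) ∧ N(y) ∧ N(s))
The quantifier ∃v sits under an odd number of negations, so it flips to ∀v.

universal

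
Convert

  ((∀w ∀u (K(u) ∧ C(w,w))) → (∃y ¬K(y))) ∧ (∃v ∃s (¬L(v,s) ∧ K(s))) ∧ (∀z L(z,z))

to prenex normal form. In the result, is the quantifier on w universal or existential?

First replace A → B with ¬A ∨ B.
  (¬(∀w ∀u (K(u) ∧ C(w,w))) ∨ (∃y ¬K(y))) ∧ (∃v ∃s (¬L(v,s) ∧ K(s))) ∧ (∀z L(z,z))
Move each ¬ inward, flipping quantifiers it crosses:
  ((∃w ∃u (¬K(u) ∨ ¬C(w,w))) ∨ (∃y ¬K(y))) ∧ (∃v ∃s (¬L(v,s) ∧ K(s))) ∧ (∀z L(z,z))
All bound variables are already distinct, so no renaming is needed.
Finally move all quantifiers to the prefix:
  ∃w ∃u ∃y ∃v ∃s ∀z ((¬K(u) ∨ ¬C(w,w) ∨ ¬K(y)) ∧ ¬L(v,s) ∧ K(s) ∧ L(z,z))
The quantifier ∀w sits under an odd number of negations (counting the antecedent side of each →), so it flips to ∃w.

existential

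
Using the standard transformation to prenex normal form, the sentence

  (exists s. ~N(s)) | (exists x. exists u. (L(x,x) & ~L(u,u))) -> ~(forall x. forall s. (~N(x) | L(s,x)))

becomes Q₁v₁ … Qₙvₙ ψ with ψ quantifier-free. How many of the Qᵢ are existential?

2

First replace A → B with ¬A ∨ B.
  ~((exists s. ~N(s)) | (exists x. exists u. (L(x,x) & ~L(u,u)))) | ~(forall x. forall s. (~N(x) | L(s,x)))
Move each ¬ inward, flipping quantifiers it crosses:
  (forall s. N(s)) & (forall x. forall u. (~L(x,x) | L(u,u))) | (exists x. exists s. (N(x) & ~L(s,x)))
Standardize variables apart so no two quantifiers bind the same name: x↦t, s↦z1.
  (forall s. N(s)) & (forall x. forall u. (~L(x,x) | L(u,u))) | (exists t. exists z1. (N(t) & ~L(z1,t)))
Extract every quantifier outward, since the variables are now distinct and don't occur free across branches:
  forall s. forall x. forall u. exists t. exists z1. (N(s) & (~L(x,x) | L(u,u)) | N(t) & ~L(z1,t))
The prefix is forall s forall x forall u exists t exists z1: 3 universal, 2 existential.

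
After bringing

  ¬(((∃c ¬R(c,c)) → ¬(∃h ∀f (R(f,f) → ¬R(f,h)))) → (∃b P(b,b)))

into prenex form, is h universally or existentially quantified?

Rewrite implications/biconditionals: A → B as ¬A ∨ B.
  ¬(¬(¬(∃c ¬R(c,c)) ∨ ¬(∃h ∀f (¬R(f,f) ∨ ¬R(f,h)))) ∨ (∃b P(b,b)))
Move each ¬ inward, flipping quantifiers it crosses:
  ((∀c R(c,c)) ∨ (∀h ∃f (R(f,f) ∧ R(f,h)))) ∧ (∀b ¬P(b,b))
All bound variables are already distinct, so no renaming is needed.
Pull the quantifiers to the front (each side's bound variable is not free in the other side):
  ∀c ∀h ∃f ∀b ((R(c,c) ∨ R(f,f) ∧ R(f,h)) ∧ ¬P(b,b))
The quantifier ∃h sits under an odd number of negations (counting the antecedent side of each →), so it flips to ∀h.

universal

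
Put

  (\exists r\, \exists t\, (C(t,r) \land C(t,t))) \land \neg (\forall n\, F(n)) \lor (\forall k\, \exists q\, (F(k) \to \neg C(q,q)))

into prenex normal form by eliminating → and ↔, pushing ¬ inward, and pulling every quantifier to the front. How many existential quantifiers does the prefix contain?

4

Eliminate → and ↔ using ¬ and ∨.
  (\exists r\, \exists t\, (C(t,r) \land C(t,t))) \land \neg (\forall n\, F(n)) \lor (\forall k\, \exists q\, (\neg F(k) \lor \neg C(q,q)))
Drive negations inward (¬∀x A ≡ ∃x ¬A, ¬∃x A ≡ ∀x ¬A, De Morgan for ∧/∨):
  (\exists r\, \exists t\, (C(t,r) \land C(t,t))) \land (\exists n\, \neg F(n)) \lor (\forall k\, \exists q\, (\neg F(k) \lor \neg C(q,q)))
Extract every quantifier outward, since the variables are now distinct and don't occur free across branches:
  \exists r\, \exists t\, \exists n\, \forall k\, \exists q\, (C(t,r) \land C(t,t) \land \neg F(n) \lor \neg F(k) \lor \neg C(q,q))
The prefix is \exists r \exists t \exists n \forall k \exists q: 1 universal, 4 existential.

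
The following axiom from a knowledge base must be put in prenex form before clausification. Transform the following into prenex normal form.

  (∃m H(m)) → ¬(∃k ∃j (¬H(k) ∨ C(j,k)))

Rewrite implications/biconditionals: A → B as ¬A ∨ B.
  ¬(∃m H(m)) ∨ ¬(∃k ∃j (¬H(k) ∨ C(j,k)))
Drive negations inward (¬∀x A ≡ ∃x ¬A, ¬∃x A ≡ ∀x ¬A, De Morgan for ∧/∨):
  (∀m ¬H(m)) ∨ (∀k ∀j (H(k) ∧ ¬C(j,k)))
Extract every quantifier outward, since the variables are now distinct and don't occur free across branches:
  ∀m ∀k ∀j (¬H(m) ∨ H(k) ∧ ¬C(j,k))

∀m ∀k ∀j (¬H(m) ∨ H(k) ∧ ¬C(j,k))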